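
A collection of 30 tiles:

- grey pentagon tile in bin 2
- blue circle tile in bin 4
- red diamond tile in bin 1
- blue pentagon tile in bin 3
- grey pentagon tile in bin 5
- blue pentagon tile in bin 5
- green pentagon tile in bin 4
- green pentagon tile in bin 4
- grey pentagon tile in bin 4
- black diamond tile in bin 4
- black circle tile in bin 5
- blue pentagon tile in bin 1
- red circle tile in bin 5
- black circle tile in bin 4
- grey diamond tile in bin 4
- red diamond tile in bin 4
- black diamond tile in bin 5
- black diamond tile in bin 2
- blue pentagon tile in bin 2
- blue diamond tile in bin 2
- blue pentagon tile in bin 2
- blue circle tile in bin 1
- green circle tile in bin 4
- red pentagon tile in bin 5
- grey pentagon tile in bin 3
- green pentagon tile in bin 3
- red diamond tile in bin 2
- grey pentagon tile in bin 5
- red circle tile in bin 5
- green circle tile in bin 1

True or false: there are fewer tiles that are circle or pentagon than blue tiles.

tiles that are circle or pentagon: 22.
blue tiles: 8.
The claim requires 22 < 8, which does not hold.

False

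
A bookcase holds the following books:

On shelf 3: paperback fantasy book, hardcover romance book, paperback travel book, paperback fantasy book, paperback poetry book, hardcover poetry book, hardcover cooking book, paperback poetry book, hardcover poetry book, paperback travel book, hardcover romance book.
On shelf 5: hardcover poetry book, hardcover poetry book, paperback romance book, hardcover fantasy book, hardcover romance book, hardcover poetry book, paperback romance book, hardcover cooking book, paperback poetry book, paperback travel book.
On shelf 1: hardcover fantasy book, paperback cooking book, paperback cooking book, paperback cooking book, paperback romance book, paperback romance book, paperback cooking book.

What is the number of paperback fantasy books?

2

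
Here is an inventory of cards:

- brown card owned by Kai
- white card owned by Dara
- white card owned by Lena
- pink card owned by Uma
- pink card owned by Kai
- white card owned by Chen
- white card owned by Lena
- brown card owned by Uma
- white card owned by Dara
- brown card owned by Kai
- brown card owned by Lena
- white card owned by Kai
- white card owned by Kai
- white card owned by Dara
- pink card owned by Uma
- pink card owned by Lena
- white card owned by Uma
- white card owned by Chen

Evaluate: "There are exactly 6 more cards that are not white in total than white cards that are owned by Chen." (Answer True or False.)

True

cards that are not white: 8.
white cards owned by Chen: 2.
The claim requires 8 − 2 (= 6) to equal 6, which holds.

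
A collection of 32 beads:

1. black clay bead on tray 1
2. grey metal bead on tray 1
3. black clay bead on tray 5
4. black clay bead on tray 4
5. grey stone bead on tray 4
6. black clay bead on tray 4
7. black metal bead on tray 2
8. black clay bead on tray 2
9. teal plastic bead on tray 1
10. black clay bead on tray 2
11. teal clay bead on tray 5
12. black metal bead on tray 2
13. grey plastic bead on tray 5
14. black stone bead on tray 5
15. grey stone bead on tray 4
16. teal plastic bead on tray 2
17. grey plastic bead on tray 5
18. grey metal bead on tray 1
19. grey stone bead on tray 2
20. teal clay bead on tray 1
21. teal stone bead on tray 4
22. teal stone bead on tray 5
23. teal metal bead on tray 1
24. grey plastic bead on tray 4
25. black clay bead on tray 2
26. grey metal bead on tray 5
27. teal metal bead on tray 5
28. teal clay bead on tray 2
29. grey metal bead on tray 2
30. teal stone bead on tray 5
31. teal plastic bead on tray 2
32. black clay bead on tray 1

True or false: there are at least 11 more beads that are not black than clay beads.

|beads that are not black| = 21.
|clay beads| = 11.
The claim requires 21 − 11 = 10 ≥ 11, which does not hold.

False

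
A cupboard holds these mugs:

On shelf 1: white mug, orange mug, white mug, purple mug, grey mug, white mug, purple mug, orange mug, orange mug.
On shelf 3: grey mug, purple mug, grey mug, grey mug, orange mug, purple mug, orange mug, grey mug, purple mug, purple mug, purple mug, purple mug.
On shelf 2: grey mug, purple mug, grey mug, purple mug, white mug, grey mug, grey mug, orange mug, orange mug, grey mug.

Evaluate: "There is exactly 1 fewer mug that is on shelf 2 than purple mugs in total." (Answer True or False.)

There are 10 mugs on shelf 2.
There are 10 purple mugs.
The claim requires 10 − 10 (= 0) to equal 1, which does not hold.

False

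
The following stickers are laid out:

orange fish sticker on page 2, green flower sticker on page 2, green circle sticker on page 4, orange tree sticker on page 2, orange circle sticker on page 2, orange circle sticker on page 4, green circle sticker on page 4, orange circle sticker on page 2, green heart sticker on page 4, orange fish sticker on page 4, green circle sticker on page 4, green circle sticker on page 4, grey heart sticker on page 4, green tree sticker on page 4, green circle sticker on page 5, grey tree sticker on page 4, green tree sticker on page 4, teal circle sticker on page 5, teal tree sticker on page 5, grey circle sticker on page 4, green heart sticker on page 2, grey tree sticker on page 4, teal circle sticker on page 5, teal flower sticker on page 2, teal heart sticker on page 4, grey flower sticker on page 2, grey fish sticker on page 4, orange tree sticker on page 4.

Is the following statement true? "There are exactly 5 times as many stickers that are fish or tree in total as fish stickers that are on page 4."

There are 10 stickers that are fish or tree.
There are 2 fish stickers on page 4.
The claim requires 10 = 5 × 2 = 10, which holds.

True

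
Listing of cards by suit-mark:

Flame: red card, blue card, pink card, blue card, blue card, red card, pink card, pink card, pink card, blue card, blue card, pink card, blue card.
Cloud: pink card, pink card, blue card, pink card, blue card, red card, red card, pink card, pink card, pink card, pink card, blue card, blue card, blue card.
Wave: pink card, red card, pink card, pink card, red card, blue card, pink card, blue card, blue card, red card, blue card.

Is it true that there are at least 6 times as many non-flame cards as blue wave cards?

True

non-flame cards: 25.
blue wave cards: 4.
The claim requires 25 ≥ 6 × 4 = 24, which holds.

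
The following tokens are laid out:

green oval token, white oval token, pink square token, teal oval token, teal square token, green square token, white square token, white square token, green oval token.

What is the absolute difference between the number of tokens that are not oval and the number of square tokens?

tokens that are not oval: 5. square tokens: 5.
|5 − 5| = 5 − 5 = 0.

0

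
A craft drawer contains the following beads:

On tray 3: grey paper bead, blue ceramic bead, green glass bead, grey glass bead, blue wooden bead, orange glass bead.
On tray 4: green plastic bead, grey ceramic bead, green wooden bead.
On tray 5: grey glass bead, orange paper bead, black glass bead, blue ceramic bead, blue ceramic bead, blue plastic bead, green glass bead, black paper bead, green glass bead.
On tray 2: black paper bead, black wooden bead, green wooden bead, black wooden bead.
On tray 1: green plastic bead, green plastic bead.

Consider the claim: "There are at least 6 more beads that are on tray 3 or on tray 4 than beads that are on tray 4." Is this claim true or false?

True

There are 9 beads on tray 3 or on tray 4.
There are 3 beads on tray 4.
The claim requires 9 − 3 = 6 ≥ 6, which holds.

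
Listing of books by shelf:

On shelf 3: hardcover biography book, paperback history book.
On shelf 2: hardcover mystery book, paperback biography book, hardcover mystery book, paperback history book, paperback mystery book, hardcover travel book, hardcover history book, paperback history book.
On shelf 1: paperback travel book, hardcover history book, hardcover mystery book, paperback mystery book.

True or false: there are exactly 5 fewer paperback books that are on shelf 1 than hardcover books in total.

True

There are 2 paperback books on shelf 1.
There are 7 hardcover books.
The claim requires 7 − 2 (= 5) to equal 5, which holds.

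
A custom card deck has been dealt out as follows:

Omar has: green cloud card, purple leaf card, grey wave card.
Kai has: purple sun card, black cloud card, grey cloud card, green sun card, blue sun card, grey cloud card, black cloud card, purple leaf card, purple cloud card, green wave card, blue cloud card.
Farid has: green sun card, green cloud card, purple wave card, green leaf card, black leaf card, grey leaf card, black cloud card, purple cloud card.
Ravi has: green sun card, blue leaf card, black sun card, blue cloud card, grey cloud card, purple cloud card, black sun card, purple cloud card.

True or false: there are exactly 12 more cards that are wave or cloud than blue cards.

False

cards that are wave or cloud: 17.
blue cards: 4.
The claim requires 17 − 4 (= 13) to equal 12, which does not hold.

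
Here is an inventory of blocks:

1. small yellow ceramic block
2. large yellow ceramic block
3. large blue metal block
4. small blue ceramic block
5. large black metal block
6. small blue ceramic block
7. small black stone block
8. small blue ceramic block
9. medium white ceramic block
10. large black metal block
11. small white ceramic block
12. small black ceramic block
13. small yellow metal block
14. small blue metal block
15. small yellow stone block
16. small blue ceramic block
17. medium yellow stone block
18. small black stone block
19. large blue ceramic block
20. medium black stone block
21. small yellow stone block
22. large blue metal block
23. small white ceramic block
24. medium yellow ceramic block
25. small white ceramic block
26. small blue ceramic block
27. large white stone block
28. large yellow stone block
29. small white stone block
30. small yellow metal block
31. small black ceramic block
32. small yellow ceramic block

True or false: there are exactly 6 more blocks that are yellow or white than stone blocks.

There are 16 blocks that are yellow or white.
There are 9 stone blocks.
The claim requires 16 − 9 (= 7) to equal 6, which does not hold.

False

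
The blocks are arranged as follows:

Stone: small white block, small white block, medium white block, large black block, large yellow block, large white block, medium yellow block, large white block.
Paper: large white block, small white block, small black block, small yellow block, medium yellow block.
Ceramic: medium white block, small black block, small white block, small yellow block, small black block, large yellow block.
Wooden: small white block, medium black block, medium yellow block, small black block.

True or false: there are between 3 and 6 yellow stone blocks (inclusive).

yellow stone blocks: 2.
The claim requires 3 ≤ 2 ≤ 6, which does not hold.

False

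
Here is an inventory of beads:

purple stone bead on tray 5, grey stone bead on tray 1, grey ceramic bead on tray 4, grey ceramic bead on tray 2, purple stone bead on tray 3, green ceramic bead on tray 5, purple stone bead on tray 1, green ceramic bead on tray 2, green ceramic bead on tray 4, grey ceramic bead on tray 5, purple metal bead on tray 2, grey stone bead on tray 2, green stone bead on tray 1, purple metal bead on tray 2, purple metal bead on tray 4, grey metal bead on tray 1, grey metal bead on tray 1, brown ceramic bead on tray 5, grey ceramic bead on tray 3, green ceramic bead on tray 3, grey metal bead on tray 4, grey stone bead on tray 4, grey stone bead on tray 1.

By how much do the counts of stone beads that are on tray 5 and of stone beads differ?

stone beads on tray 5: 1. stone beads: 8.
|1 − 8| = 8 − 1 = 7.

7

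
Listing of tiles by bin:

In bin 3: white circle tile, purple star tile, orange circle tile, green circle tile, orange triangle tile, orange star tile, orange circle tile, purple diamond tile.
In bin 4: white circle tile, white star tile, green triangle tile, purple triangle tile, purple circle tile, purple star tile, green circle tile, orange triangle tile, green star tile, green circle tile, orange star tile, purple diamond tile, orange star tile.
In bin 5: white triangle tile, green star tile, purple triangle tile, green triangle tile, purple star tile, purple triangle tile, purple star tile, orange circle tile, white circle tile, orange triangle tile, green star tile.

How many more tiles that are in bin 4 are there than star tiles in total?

tiles in bin 4: 13.
star tiles: 11.
13 − 11 = 2.

2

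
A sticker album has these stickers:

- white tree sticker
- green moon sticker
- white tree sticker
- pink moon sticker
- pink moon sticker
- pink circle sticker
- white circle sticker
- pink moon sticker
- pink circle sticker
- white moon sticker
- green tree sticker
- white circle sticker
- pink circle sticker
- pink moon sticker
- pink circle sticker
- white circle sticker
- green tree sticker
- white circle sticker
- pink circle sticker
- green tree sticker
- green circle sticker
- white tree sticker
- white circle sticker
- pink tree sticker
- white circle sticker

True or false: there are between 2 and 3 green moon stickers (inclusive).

False

There is 1 green moon sticker.
The claim requires 2 ≤ 1 ≤ 3, which does not hold.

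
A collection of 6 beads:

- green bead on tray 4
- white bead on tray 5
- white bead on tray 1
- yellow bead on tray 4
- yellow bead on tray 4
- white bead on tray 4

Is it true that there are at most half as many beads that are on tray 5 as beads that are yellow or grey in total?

|beads on tray 5| = 1.
|beads that are yellow or grey| = 2.
The claim requires 2 × 1 = 2 ≤ 2, which holds.

True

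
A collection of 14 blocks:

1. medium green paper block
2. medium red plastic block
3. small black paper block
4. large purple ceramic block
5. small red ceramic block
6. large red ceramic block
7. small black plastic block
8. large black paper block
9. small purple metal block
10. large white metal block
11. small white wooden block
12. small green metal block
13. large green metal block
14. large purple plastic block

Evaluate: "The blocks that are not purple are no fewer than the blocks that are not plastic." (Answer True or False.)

True

There are 11 blocks that are not purple.
There are 11 blocks that are not plastic.
The claim requires 11 ≥ 11, which holds.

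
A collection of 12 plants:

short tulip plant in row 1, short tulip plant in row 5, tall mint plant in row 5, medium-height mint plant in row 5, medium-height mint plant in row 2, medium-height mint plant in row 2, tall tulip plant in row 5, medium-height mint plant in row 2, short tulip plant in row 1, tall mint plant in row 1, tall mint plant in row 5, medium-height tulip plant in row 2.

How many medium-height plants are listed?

5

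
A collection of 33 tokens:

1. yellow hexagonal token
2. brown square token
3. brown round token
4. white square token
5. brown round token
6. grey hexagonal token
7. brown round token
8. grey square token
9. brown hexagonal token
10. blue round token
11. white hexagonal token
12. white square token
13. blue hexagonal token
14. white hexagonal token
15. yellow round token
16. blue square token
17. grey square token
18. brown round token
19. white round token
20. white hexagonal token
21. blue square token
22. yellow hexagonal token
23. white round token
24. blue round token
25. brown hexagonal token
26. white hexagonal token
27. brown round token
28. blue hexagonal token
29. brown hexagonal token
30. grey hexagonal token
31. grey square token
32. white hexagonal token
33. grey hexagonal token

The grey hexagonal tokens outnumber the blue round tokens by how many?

1

grey hexagonal tokens: 3.
blue round tokens: 2.
3 − 2 = 1.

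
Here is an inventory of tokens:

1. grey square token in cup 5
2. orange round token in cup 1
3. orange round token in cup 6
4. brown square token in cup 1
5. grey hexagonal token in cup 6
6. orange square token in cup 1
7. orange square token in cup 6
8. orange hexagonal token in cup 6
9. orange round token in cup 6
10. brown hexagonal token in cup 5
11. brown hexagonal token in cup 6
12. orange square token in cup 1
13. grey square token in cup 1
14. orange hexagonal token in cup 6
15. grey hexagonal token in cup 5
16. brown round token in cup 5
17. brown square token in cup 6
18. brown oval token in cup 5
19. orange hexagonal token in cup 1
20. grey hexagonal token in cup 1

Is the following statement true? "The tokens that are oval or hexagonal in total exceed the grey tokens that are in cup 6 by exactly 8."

True

|tokens that are oval or hexagonal| = 9.
|grey tokens in cup 6| = 1.
The claim requires 9 − 1 (= 8) to equal 8, which holds.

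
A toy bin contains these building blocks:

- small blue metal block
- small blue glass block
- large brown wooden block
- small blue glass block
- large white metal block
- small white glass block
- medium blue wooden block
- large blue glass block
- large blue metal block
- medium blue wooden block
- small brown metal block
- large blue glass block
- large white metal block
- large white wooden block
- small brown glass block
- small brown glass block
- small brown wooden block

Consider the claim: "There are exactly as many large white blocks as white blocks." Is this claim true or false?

|large white blocks| = 3.
|white blocks| = 4.
The claim requires 3 = 4, which does not hold.

False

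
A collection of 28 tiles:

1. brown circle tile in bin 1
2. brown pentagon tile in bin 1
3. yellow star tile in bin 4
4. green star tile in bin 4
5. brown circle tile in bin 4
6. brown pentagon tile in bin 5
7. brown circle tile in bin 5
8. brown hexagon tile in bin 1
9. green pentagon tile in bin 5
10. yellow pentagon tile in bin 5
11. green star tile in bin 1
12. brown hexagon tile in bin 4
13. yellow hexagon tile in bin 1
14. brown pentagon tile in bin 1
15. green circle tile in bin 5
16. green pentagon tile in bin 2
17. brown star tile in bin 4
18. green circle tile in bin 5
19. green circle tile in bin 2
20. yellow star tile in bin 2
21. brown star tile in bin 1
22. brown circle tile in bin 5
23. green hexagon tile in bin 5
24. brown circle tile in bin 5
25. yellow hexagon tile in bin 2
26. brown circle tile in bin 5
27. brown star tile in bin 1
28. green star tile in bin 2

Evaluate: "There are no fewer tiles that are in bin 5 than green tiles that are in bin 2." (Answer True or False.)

True

|tiles in bin 5| = 10.
|green tiles in bin 2| = 3.
The claim requires 10 ≥ 3, which holds.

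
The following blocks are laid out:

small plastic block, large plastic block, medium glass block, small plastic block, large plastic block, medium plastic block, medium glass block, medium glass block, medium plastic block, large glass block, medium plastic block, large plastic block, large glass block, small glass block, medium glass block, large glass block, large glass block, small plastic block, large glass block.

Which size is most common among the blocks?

large

Counts by size: large 8, medium 7, small 4.
The maximum is 8, held uniquely by large.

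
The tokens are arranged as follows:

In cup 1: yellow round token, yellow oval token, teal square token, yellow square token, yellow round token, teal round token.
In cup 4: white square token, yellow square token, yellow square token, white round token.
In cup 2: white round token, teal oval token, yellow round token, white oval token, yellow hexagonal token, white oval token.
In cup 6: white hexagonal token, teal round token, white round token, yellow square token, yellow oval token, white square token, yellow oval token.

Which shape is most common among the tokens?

round

Counts by shape: round 8, square 7, oval 6, hexagonal 2.
The maximum is 8, held uniquely by round.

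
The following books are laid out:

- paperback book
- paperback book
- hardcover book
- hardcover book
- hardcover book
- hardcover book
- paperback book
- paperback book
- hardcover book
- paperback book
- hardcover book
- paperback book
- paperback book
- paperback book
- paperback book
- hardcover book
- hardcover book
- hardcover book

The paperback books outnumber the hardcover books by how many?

paperback books: 9.
hardcover books: 9.
9 − 9 = 0.

0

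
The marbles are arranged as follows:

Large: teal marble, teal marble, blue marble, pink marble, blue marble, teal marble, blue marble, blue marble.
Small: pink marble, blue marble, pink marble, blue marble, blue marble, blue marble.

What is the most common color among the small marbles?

blue

Counts by color (restricted to small marbles): blue 4, pink 2.
The maximum is 4, held uniquely by blue.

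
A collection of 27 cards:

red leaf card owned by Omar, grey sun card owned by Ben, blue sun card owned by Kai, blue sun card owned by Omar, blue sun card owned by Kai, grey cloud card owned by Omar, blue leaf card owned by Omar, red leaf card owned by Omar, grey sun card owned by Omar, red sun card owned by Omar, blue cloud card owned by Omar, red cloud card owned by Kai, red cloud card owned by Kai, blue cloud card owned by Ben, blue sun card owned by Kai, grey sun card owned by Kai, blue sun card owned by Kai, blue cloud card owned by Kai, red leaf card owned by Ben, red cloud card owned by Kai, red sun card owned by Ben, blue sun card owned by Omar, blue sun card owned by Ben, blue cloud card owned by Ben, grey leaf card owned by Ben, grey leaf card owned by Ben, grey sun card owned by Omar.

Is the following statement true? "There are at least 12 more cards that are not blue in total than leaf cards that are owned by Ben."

True

|cards that are not blue| = 15.
|leaf cards owned by Ben| = 3.
The claim requires 15 − 3 = 12 ≥ 12, which holds.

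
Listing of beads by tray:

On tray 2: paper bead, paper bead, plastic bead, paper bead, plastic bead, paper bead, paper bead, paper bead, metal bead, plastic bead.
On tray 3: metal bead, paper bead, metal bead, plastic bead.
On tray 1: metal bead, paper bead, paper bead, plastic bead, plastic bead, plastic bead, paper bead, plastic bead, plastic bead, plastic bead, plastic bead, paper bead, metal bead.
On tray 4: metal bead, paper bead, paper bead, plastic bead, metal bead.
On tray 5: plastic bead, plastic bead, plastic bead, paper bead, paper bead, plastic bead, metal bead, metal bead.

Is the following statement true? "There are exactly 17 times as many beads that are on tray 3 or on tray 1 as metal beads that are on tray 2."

|beads on tray 3 or on tray 1| = 17.
|metal beads on tray 2| = 1.
The claim requires 17 = 17 × 1 = 17, which holds.

True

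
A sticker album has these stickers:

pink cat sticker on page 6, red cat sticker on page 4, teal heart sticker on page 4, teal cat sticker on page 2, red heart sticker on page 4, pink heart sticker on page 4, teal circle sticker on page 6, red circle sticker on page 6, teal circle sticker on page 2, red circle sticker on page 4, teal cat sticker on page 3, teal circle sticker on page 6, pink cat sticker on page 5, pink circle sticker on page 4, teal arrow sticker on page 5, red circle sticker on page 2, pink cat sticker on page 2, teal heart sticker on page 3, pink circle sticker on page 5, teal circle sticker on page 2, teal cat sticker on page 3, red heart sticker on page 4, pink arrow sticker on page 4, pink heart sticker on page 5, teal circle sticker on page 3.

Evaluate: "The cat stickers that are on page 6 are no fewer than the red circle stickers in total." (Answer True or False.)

cat stickers on page 6: 1.
red circle stickers: 3.
The claim requires 1 ≥ 3, which does not hold.

False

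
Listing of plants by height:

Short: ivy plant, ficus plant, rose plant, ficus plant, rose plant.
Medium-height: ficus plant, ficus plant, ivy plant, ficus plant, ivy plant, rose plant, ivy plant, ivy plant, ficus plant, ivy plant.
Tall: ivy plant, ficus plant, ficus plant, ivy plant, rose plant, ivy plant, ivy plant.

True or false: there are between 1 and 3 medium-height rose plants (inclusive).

medium-height rose plants: 1.
The claim requires 1 ≤ 1 ≤ 3, which holds.

True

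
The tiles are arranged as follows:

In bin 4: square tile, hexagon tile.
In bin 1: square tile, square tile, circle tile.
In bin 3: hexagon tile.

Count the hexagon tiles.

2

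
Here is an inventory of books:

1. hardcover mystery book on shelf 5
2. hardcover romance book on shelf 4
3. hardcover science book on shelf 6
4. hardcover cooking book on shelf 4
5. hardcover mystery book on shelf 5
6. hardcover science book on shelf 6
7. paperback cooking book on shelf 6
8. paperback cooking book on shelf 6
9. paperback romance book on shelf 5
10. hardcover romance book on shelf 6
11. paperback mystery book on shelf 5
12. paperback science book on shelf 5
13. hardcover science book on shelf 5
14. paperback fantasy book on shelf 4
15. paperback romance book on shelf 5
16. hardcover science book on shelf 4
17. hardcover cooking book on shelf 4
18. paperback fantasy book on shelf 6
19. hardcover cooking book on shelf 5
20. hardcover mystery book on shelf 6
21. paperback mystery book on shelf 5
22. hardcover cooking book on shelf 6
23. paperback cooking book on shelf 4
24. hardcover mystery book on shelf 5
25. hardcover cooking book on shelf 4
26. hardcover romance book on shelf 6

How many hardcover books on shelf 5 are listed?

5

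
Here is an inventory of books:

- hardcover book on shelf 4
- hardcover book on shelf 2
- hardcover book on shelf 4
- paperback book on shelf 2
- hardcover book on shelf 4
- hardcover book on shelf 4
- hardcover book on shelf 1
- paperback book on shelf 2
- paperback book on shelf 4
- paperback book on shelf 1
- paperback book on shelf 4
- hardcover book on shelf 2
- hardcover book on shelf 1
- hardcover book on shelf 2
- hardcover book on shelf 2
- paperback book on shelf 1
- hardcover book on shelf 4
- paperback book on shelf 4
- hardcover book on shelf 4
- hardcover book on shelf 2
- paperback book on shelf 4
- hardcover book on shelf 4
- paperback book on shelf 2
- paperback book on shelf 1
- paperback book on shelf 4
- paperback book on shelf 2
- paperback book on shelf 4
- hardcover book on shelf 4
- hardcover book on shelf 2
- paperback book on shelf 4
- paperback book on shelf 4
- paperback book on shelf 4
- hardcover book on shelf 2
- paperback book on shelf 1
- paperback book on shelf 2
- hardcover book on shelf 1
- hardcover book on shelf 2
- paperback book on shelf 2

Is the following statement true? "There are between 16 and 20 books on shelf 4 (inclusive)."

True

books on shelf 4: 17.
The claim requires 16 ≤ 17 ≤ 20, which holds.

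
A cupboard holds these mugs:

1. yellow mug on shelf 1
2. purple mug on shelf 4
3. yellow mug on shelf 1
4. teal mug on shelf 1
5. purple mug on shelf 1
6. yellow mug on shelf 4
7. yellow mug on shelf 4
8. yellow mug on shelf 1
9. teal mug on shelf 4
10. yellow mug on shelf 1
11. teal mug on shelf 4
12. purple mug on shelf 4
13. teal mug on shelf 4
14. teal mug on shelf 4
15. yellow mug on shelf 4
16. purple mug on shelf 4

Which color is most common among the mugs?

Counts by color: yellow 7, teal 5, purple 4.
The maximum is 7, held uniquely by yellow.

yellow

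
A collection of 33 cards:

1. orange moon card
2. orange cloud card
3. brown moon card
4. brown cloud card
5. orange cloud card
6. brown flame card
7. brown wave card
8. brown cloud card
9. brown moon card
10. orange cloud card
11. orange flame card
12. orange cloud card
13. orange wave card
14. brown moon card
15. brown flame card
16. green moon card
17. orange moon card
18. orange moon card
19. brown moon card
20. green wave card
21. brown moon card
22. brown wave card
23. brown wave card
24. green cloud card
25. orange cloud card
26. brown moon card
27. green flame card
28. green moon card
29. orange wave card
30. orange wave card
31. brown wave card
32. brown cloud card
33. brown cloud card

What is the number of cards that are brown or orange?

brown: 16; orange: 12; together 16 + 12 = 28.

28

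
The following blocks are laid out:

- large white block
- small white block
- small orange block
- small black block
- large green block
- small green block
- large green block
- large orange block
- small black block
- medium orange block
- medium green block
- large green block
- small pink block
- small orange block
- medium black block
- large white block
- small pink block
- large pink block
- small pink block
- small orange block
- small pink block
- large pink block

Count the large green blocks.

3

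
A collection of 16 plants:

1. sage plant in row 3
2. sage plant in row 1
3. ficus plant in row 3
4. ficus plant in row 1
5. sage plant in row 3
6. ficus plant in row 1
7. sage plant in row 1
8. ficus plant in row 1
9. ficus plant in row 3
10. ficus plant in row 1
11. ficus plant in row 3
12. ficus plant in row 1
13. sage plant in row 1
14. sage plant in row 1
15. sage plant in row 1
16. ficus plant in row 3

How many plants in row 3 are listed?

6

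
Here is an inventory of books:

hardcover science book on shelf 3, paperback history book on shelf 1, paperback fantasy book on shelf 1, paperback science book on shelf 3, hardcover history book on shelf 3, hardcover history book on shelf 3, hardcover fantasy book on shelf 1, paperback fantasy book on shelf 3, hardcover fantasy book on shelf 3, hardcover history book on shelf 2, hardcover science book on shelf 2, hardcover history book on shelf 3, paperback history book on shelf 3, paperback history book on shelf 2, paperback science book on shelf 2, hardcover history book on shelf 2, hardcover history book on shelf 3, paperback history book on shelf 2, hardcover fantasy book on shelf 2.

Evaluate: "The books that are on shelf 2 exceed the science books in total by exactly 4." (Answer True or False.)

|books on shelf 2| = 7.
|science books| = 4.
The claim requires 7 − 4 (= 3) to equal 4, which does not hold.

False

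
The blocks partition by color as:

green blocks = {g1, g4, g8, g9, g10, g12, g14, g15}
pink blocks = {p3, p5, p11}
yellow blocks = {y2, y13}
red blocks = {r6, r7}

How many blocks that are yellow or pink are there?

pink: 3; yellow: 2; together 3 + 2 = 5.

5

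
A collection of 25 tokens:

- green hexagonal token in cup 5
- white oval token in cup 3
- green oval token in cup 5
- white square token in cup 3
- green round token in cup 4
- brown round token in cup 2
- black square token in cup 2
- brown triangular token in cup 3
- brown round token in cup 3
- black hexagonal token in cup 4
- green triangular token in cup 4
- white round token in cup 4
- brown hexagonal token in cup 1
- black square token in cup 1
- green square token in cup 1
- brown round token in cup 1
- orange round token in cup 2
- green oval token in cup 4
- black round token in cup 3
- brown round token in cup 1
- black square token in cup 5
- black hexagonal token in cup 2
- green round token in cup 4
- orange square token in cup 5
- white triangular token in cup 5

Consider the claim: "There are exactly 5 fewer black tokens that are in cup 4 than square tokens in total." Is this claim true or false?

|black tokens in cup 4| = 1.
|square tokens| = 6.
The claim requires 6 − 1 (= 5) to equal 5, which holds.

True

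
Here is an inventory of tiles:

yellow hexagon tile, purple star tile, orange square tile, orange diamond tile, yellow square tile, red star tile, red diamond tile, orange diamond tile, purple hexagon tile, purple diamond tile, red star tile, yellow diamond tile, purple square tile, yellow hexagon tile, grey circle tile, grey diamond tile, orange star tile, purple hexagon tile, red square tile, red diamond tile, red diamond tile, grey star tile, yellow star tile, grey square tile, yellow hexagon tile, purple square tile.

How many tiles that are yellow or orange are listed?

orange: 4; yellow: 6; together 4 + 6 = 10.

10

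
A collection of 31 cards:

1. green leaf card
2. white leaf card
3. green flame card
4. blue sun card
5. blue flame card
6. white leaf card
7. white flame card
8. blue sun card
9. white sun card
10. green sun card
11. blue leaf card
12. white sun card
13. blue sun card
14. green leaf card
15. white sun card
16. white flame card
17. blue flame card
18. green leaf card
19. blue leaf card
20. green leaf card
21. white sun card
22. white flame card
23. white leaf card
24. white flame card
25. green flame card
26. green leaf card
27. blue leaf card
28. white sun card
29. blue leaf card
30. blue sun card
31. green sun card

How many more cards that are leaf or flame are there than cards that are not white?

1

cards that are leaf or flame: 20.
cards that are not white: 19.
20 − 19 = 1.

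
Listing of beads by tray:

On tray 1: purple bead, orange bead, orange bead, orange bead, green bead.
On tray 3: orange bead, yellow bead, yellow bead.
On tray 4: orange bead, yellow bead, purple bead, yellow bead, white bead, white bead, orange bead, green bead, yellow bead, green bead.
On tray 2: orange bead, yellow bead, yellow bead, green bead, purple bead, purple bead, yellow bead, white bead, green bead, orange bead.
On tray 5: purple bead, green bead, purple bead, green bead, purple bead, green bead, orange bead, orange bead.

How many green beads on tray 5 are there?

3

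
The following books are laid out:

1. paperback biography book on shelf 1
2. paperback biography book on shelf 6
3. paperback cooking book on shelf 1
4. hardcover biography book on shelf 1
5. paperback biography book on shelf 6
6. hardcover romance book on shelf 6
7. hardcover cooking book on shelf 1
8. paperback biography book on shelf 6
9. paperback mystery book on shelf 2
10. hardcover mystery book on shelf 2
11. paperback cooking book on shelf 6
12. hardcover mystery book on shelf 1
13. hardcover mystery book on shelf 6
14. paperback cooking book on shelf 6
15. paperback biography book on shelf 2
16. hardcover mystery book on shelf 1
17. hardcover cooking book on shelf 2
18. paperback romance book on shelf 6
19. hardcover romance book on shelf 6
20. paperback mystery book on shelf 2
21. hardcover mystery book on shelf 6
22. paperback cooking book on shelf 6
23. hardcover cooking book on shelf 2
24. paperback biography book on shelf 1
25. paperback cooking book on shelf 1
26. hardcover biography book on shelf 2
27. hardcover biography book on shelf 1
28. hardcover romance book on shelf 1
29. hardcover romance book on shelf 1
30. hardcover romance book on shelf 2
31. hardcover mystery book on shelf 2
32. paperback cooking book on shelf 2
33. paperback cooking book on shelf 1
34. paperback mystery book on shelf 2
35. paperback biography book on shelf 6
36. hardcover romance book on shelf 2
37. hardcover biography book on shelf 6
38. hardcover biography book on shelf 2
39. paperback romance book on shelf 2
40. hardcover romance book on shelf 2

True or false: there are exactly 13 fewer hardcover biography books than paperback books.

False

hardcover biography books: 5.
paperback books: 19.
The claim requires 19 − 5 (= 14) to equal 13, which does not hold.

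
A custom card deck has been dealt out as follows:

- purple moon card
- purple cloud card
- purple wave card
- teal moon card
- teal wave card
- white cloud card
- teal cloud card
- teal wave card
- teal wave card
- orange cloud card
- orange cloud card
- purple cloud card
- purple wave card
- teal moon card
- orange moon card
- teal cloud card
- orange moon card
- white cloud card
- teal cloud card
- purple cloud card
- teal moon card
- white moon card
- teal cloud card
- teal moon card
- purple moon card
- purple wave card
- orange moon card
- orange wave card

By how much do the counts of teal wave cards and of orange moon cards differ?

0

teal wave cards: 3. orange moon cards: 3.
|3 − 3| = 3 − 3 = 0.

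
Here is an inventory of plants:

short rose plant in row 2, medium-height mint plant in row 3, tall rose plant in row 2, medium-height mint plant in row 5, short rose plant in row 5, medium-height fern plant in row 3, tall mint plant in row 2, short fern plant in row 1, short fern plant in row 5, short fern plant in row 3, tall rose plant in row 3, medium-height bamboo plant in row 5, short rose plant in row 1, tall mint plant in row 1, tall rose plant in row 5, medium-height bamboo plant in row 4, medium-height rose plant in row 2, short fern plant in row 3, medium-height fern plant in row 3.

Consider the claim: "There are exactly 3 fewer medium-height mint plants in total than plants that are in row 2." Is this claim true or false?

False

There are 2 medium-height mint plants.
There are 4 plants in row 2.
The claim requires 4 − 2 (= 2) to equal 3, which does not hold.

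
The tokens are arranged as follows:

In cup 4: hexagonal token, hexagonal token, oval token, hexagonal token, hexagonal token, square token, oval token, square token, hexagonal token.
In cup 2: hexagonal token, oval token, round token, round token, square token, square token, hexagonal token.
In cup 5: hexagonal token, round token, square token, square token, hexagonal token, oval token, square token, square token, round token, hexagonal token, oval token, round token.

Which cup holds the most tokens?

cup 5

Counts by cup: cup 5→12, cup 4→9, cup 2→7.
The maximum is 12, held uniquely by cup 5.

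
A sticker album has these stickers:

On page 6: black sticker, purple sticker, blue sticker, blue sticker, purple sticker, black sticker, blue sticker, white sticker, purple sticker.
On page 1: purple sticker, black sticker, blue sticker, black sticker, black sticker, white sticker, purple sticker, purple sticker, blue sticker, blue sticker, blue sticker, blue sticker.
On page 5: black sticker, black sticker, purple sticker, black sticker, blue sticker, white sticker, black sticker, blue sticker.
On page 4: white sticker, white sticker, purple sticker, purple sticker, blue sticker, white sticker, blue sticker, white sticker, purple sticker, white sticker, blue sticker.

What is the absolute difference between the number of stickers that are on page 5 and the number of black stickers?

1

stickers on page 5: 8. black stickers: 9.
|8 − 9| = 9 − 8 = 1.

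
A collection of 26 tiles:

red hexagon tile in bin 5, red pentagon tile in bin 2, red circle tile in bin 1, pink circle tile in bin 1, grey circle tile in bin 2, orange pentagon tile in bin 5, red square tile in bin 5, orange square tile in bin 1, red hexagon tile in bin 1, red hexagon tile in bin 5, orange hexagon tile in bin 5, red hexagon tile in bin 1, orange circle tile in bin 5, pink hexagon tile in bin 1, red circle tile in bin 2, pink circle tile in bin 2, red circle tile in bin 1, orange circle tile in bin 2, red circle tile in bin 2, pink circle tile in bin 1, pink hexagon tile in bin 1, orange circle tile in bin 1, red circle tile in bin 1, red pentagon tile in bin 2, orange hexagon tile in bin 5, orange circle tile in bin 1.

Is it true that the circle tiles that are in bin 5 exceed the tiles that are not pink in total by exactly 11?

False

|circle tiles in bin 5| = 1.
|tiles that are not pink| = 21.
The claim requires 1 − 21 (= -20) to equal 11, which does not hold.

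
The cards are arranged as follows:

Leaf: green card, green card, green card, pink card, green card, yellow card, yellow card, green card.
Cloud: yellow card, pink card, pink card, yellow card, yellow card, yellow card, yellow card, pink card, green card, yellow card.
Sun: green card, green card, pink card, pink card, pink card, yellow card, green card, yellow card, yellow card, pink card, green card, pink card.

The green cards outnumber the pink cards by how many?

1

green cards: 10.
pink cards: 9.
10 − 9 = 1.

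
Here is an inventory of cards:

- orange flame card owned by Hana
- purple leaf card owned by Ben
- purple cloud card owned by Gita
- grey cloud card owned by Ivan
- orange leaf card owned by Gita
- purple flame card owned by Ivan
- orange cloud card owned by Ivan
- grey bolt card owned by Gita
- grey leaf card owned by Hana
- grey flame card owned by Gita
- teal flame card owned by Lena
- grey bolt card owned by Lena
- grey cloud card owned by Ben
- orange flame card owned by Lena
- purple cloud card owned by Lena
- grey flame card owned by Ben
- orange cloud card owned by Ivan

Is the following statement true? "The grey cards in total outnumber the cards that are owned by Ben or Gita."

There are 7 grey cards.
Count of cards owned by Ben or Gita: 7.
The claim requires 7 > 7, which does not hold.

False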